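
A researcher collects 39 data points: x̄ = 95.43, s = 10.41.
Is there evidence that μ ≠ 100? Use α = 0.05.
One-sample t-test:
H₀: μ = 100
H₁: μ ≠ 100
df = n - 1 = 38
t = (x̄ - μ₀) / (s/√n) = (95.43 - 100) / (10.41/√39) = -2.742
p-value = 0.0093

Since p-value < α = 0.05, we reject H₀.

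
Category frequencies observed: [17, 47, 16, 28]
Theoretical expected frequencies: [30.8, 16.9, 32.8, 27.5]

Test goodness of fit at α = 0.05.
Chi-square goodness of fit test:
H₀: observed counts match expected distribution
H₁: observed counts differ from expected distribution
df = k - 1 = 3
χ² = Σ(O - E)²/E
   = (17 - 30.8)²/30.8 + (47 - 16.9)²/16.9 + (16 - 32.8)²/32.8 + (28 - 27.5)²/27.5
   = 6.183 + 53.610 + 8.605 + 0.009
   = 68.41
p-value < 0.0001

Since p-value < α = 0.05, we reject H₀.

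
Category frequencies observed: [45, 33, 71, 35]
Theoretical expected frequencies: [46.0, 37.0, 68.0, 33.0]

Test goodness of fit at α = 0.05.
Chi-square goodness of fit test:
H₀: observed counts match expected distribution
H₁: observed counts differ from expected distribution
df = k - 1 = 3
χ² = Σ(O - E)²/E
   = (45 - 46.0)²/46.0 + (33 - 37.0)²/37.0 + (71 - 68.0)²/68.0 + (35 - 33.0)²/33.0
   = 0.022 + 0.432 + 0.132 + 0.121
   = 0.71
p-value = 0.8714

Since p-value > α = 0.05, we fail to reject H₀.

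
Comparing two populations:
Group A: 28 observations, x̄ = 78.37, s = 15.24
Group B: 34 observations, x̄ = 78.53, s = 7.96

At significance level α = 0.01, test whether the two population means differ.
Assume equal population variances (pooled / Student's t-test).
Student's two-sample t-test (equal variances):
H₀: μ₁ = μ₂
H₁: μ₁ ≠ μ₂
df = n₁ + n₂ - 2 = 60
Pooled variance s_p² = [(n₁-1)s₁² + (n₂-1)s₂²] / (n₁ + n₂ - 2) = [(27)(15.24²) + (33)(7.96²)] / 60 = 139.3648
SE = √(s_p²(1/n₁ + 1/n₂)) = √(139.3648 × (1/28 + 1/34)) = 3.0127
t = (x̄₁ - x̄₂) / SE = (78.37 - 78.53) / 3.0127 = -0.16 / 3.0127 = -0.053
p-value = 0.9578

Since p-value > α = 0.01, we fail to reject H₀.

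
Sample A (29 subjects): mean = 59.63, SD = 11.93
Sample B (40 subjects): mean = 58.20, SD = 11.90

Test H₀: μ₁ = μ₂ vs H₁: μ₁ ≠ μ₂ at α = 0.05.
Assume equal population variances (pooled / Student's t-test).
Student's two-sample t-test (equal variances):
H₀: μ₁ = μ₂
H₁: μ₁ ≠ μ₂
df = n₁ + n₂ - 2 = 67
Pooled variance s_p² = [(n₁-1)s₁² + (n₂-1)s₂²] / (n₁ + n₂ - 2) = [(28)(11.93²) + (39)(11.90²)] / 67 = 141.9088
SE = √(s_p²(1/n₁ + 1/n₂)) = √(141.9088 × (1/29 + 1/40)) = 2.9054
t = (x̄₁ - x̄₂) / SE = (59.63 - 58.20) / 2.9054 = 1.43 / 2.9054 = 0.492
p-value = 0.6242

Since p-value > α = 0.05, we fail to reject H₀.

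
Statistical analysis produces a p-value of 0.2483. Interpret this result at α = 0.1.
Since p = 0.2483 > α = 0.1, fail to reject H₀.
There is insufficient evidence to reject the null hypothesis; the result is not statistically significant at the 0.1 level.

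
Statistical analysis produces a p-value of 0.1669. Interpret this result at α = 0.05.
Since p = 0.1669 > α = 0.05, fail to reject H₀.
There is insufficient evidence to reject the null hypothesis; the result is not statistically significant at the 0.05 level.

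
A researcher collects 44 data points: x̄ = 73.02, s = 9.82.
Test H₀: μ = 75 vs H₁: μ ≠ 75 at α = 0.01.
One-sample t-test:
H₀: μ = 75
H₁: μ ≠ 75
df = n - 1 = 43
t = (x̄ - μ₀) / (s/√n) = (73.02 - 75) / (9.82/√44) = -1.337
p-value = 0.1881

Since p-value > α = 0.01, we fail to reject H₀.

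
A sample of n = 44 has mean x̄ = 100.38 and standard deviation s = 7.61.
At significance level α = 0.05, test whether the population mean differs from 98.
One-sample t-test:
H₀: μ = 98
H₁: μ ≠ 98
df = n - 1 = 43
t = (x̄ - μ₀) / (s/√n) = (100.38 - 98) / (7.61/√44) = 2.075
p-value = 0.0441

Since p-value < α = 0.05, we reject H₀.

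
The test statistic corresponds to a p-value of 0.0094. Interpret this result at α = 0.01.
Since p = 0.0094 < α = 0.01, reject H₀.
There is sufficient evidence to reject the null hypothesis; the result is statistically significant at the 0.01 level.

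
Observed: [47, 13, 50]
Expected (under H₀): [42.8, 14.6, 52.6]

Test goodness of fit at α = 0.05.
Chi-square goodness of fit test:
H₀: observed counts match expected distribution
H₁: observed counts differ from expected distribution
df = k - 1 = 2
χ² = Σ(O - E)²/E
   = (47 - 42.8)²/42.8 + (13 - 14.6)²/14.6 + (50 - 52.6)²/52.6
   = 0.412 + 0.175 + 0.129
   = 0.72
p-value = 0.6991

Since p-value > α = 0.05, we fail to reject H₀.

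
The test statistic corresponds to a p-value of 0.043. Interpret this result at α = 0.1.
Since p = 0.043 < α = 0.1, reject H₀.
There is sufficient evidence to reject the null hypothesis; the result is statistically significant at the 0.1 level.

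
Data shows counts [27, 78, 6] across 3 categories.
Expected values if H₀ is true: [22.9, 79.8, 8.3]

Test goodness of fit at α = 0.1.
Chi-square goodness of fit test:
H₀: observed counts match expected distribution
H₁: observed counts differ from expected distribution
df = k - 1 = 2
χ² = Σ(O - E)²/E
   = (27 - 22.9)²/22.9 + (78 - 79.8)²/79.8 + (6 - 8.3)²/8.3
   = 0.734 + 0.041 + 0.637
   = 1.41
p-value = 0.4936

Since p-value > α = 0.1, we fail to reject H₀.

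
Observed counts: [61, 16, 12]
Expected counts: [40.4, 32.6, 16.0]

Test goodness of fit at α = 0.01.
Chi-square goodness of fit test:
H₀: observed counts match expected distribution
H₁: observed counts differ from expected distribution
df = k - 1 = 2
χ² = Σ(O - E)²/E
   = (61 - 40.4)²/40.4 + (16 - 32.6)²/32.6 + (12 - 16.0)²/16.0
   = 10.504 + 8.453 + 1.000
   = 19.96
p-value < 0.0001

Since p-value < α = 0.01, we reject H₀.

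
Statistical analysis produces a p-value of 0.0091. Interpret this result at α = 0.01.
Since p = 0.0091 < α = 0.01, reject H₀.
There is sufficient evidence to reject the null hypothesis; the result is statistically significant at the 0.01 level.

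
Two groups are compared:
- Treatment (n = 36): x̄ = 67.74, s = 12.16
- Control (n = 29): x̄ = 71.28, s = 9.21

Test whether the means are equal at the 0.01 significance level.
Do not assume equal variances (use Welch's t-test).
Welch's two-sample t-test:
H₀: μ₁ = μ₂
H₁: μ₁ ≠ μ₂
s₁²/n₁ = 12.16²/36 = 4.1074,  s₂²/n₂ = 9.21²/29 = 2.9250
SE = √(s₁²/n₁ + s₂²/n₂) = √(4.1074 + 2.9250) = 2.6519
df (Welch-Satterthwaite) = (s₁²/n₁ + s₂²/n₂)² / [(s₁²/n₁)²/(n₁-1) + (s₂²/n₂)²/(n₂-1)] ≈ 62.79
t = (x̄₁ - x̄₂) / SE = (67.74 - 71.28) / 2.6519 = -3.54 / 2.6519 = -1.335
p-value = 0.1867

Since p-value > α = 0.01, we fail to reject H₀.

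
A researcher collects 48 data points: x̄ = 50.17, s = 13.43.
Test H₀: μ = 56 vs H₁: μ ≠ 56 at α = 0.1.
One-sample t-test:
H₀: μ = 56
H₁: μ ≠ 56
df = n - 1 = 47
t = (x̄ - μ₀) / (s/√n) = (50.17 - 56) / (13.43/√48) = -3.008
p-value = 0.0042

Since p-value < α = 0.1, we reject H₀.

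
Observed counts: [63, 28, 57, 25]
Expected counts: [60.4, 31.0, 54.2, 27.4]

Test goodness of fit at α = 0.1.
Chi-square goodness of fit test:
H₀: observed counts match expected distribution
H₁: observed counts differ from expected distribution
df = k - 1 = 3
χ² = Σ(O - E)²/E
   = (63 - 60.4)²/60.4 + (28 - 31.0)²/31.0 + (57 - 54.2)²/54.2 + (25 - 27.4)²/27.4
   = 0.112 + 0.290 + 0.145 + 0.210
   = 0.76
p-value = 0.8597

Since p-value > α = 0.1, we fail to reject H₀.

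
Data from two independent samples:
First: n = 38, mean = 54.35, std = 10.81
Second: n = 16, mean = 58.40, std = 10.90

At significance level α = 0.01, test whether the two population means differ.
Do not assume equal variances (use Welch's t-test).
Welch's two-sample t-test:
H₀: μ₁ = μ₂
H₁: μ₁ ≠ μ₂
s₁²/n₁ = 10.81²/38 = 3.0752,  s₂²/n₂ = 10.90²/16 = 7.4256
SE = √(s₁²/n₁ + s₂²/n₂) = √(3.0752 + 7.4256) = 3.2405
df (Welch-Satterthwaite) = (s₁²/n₁ + s₂²/n₂)² / [(s₁²/n₁)²/(n₁-1) + (s₂²/n₂)²/(n₂-1)] ≈ 28.05
t = (x̄₁ - x̄₂) / SE = (54.35 - 58.40) / 3.2405 = -4.05 / 3.2405 = -1.250
p-value = 0.2217

Since p-value > α = 0.01, we fail to reject H₀.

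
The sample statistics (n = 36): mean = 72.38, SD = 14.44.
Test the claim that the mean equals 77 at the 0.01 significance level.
One-sample t-test:
H₀: μ = 77
H₁: μ ≠ 77
df = n - 1 = 35
t = (x̄ - μ₀) / (s/√n) = (72.38 - 77) / (14.44/√36) = -1.920
p-value = 0.0631

Since p-value > α = 0.01, we fail to reject H₀.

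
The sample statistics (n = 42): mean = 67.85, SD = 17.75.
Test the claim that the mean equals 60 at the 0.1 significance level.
One-sample t-test:
H₀: μ = 60
H₁: μ ≠ 60
df = n - 1 = 41
t = (x̄ - μ₀) / (s/√n) = (67.85 - 60) / (17.75/√42) = 2.866
p-value = 0.0065

Since p-value < α = 0.1, we reject H₀.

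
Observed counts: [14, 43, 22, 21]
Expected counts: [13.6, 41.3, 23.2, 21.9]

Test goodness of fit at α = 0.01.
Chi-square goodness of fit test:
H₀: observed counts match expected distribution
H₁: observed counts differ from expected distribution
df = k - 1 = 3
χ² = Σ(O - E)²/E
   = (14 - 13.6)²/13.6 + (43 - 41.3)²/41.3 + (22 - 23.2)²/23.2 + (21 - 21.9)²/21.9
   = 0.012 + 0.070 + 0.062 + 0.037
   = 0.18
p-value = 0.9806

Since p-value > α = 0.01, we fail to reject H₀.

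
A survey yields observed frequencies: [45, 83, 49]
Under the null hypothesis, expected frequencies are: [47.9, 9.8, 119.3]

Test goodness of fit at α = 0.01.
Chi-square goodness of fit test:
H₀: observed counts match expected distribution
H₁: observed counts differ from expected distribution
df = k - 1 = 2
χ² = Σ(O - E)²/E
   = (45 - 47.9)²/47.9 + (83 - 9.8)²/9.8 + (49 - 119.3)²/119.3
   = 0.176 + 546.759 + 41.426
   = 588.36
p-value < 0.0001

Since p-value < α = 0.01, we reject H₀.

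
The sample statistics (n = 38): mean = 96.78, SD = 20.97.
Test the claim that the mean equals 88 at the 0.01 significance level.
One-sample t-test:
H₀: μ = 88
H₁: μ ≠ 88
df = n - 1 = 37
t = (x̄ - μ₀) / (s/√n) = (96.78 - 88) / (20.97/√38) = 2.581
p-value = 0.0140

Since p-value > α = 0.01, we fail to reject H₀.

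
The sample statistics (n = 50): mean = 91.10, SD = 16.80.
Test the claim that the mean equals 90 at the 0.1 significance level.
One-sample t-test:
H₀: μ = 90
H₁: μ ≠ 90
df = n - 1 = 49
t = (x̄ - μ₀) / (s/√n) = (91.10 - 90) / (16.80/√50) = 0.463
p-value = 0.6454

Since p-value > α = 0.1, we fail to reject H₀.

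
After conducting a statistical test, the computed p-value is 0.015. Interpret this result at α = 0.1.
Since p = 0.015 < α = 0.1, reject H₀.
There is sufficient evidence to reject the null hypothesis; the result is statistically significant at the 0.1 level.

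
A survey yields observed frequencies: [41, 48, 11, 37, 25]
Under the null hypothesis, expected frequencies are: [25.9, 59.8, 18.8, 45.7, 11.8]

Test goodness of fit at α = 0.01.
Chi-square goodness of fit test:
H₀: observed counts match expected distribution
H₁: observed counts differ from expected distribution
df = k - 1 = 4
χ² = Σ(O - E)²/E
   = (41 - 25.9)²/25.9 + (48 - 59.8)²/59.8 + (11 - 18.8)²/18.8 + (37 - 45.7)²/45.7 + (25 - 11.8)²/11.8
   = 8.803 + 2.328 + 3.236 + 1.656 + 14.766
   = 30.79
p-value < 0.0001

Since p-value < α = 0.01, we reject H₀.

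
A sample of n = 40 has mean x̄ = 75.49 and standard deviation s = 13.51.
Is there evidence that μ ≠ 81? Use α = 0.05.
One-sample t-test:
H₀: μ = 81
H₁: μ ≠ 81
df = n - 1 = 39
t = (x̄ - μ₀) / (s/√n) = (75.49 - 81) / (13.51/√40) = -2.579
p-value = 0.0138

Since p-value < α = 0.05, we reject H₀.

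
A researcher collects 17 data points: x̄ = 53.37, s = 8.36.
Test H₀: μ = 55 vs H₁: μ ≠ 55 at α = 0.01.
One-sample t-test:
H₀: μ = 55
H₁: μ ≠ 55
df = n - 1 = 16
t = (x̄ - μ₀) / (s/√n) = (53.37 - 55) / (8.36/√17) = -0.804
p-value = 0.4332

Since p-value > α = 0.01, we fail to reject H₀.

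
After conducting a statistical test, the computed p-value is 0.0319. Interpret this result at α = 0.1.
Since p = 0.0319 < α = 0.1, reject H₀.
There is sufficient evidence to reject the null hypothesis; the result is statistically significant at the 0.1 level.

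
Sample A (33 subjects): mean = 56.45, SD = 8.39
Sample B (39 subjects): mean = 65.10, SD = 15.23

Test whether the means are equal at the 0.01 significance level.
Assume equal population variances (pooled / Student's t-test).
Student's two-sample t-test (equal variances):
H₀: μ₁ = μ₂
H₁: μ₁ ≠ μ₂
df = n₁ + n₂ - 2 = 70
Pooled variance s_p² = [(n₁-1)s₁² + (n₂-1)s₂²] / (n₁ + n₂ - 2) = [(32)(8.39²) + (38)(15.23²)] / 70 = 158.0965
SE = √(s_p²(1/n₁ + 1/n₂)) = √(158.0965 × (1/33 + 1/39)) = 2.9740
t = (x̄₁ - x̄₂) / SE = (56.45 - 65.10) / 2.9740 = -8.65 / 2.9740 = -2.909
p-value = 0.0049

Since p-value < α = 0.01, we reject H₀.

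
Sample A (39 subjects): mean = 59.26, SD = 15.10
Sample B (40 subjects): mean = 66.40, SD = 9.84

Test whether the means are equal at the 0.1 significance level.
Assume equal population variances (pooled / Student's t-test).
Student's two-sample t-test (equal variances):
H₀: μ₁ = μ₂
H₁: μ₁ ≠ μ₂
df = n₁ + n₂ - 2 = 77
Pooled variance s_p² = [(n₁-1)s₁² + (n₂-1)s₂²] / (n₁ + n₂ - 2) = [(38)(15.10²) + (39)(9.84²)] / 77 = 161.5660
SE = √(s_p²(1/n₁ + 1/n₂)) = √(161.5660 × (1/39 + 1/40)) = 2.8604
t = (x̄₁ - x̄₂) / SE = (59.26 - 66.40) / 2.8604 = -7.14 / 2.8604 = -2.496
p-value = 0.0147

Since p-value < α = 0.1, we reject H₀.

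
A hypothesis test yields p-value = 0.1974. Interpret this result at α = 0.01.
Since p = 0.1974 > α = 0.01, fail to reject H₀.
There is insufficient evidence to reject the null hypothesis; the result is not statistically significant at the 0.01 level.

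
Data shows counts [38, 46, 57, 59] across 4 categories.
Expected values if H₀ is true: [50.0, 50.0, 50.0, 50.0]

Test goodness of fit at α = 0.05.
Chi-square goodness of fit test:
H₀: observed counts match expected distribution
H₁: observed counts differ from expected distribution
df = k - 1 = 3
χ² = Σ(O - E)²/E
   = (38 - 50.0)²/50.0 + (46 - 50.0)²/50.0 + (57 - 50.0)²/50.0 + (59 - 50.0)²/50.0
   = 2.880 + 0.320 + 0.980 + 1.620
   = 5.80
p-value = 0.1218

Since p-value > α = 0.05, we fail to reject H₀.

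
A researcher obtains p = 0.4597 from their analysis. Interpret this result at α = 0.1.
Since p = 0.4597 > α = 0.1, fail to reject H₀.
There is insufficient evidence to reject the null hypothesis; the result is not statistically significant at the 0.1 level.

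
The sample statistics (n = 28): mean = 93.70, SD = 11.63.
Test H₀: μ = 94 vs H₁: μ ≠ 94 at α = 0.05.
One-sample t-test:
H₀: μ = 94
H₁: μ ≠ 94
df = n - 1 = 27
t = (x̄ - μ₀) / (s/√n) = (93.70 - 94) / (11.63/√28) = -0.136
p-value = 0.8924

Since p-value > α = 0.05, we fail to reject H₀.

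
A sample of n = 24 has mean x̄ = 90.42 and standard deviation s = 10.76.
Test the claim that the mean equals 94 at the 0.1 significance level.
One-sample t-test:
H₀: μ = 94
H₁: μ ≠ 94
df = n - 1 = 23
t = (x̄ - μ₀) / (s/√n) = (90.42 - 94) / (10.76/√24) = -1.630
p-value = 0.1167

Since p-value > α = 0.1, we fail to reject H₀.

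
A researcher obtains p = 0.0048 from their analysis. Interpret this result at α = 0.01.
Since p = 0.0048 < α = 0.01, reject H₀.
There is sufficient evidence to reject the null hypothesis; the result is statistically significant at the 0.01 level.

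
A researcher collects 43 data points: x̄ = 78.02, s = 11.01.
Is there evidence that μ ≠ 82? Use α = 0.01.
One-sample t-test:
H₀: μ = 82
H₁: μ ≠ 82
df = n - 1 = 42
t = (x̄ - μ₀) / (s/√n) = (78.02 - 82) / (11.01/√43) = -2.370
p-value = 0.0224

Since p-value > α = 0.01, we fail to reject H₀.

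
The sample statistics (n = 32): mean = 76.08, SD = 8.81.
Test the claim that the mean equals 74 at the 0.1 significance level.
One-sample t-test:
H₀: μ = 74
H₁: μ ≠ 74
df = n - 1 = 31
t = (x̄ - μ₀) / (s/√n) = (76.08 - 74) / (8.81/√32) = 1.336
p-value = 0.1914

Since p-value > α = 0.1, we fail to reject H₀.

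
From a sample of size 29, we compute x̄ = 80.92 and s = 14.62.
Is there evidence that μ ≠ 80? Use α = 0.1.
One-sample t-test:
H₀: μ = 80
H₁: μ ≠ 80
df = n - 1 = 28
t = (x̄ - μ₀) / (s/√n) = (80.92 - 80) / (14.62/√29) = 0.339
p-value = 0.7372

Since p-value > α = 0.1, we fail to reject H₀.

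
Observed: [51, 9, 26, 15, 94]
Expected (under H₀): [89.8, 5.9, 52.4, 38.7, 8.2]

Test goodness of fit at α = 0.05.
Chi-square goodness of fit test:
H₀: observed counts match expected distribution
H₁: observed counts differ from expected distribution
df = k - 1 = 4
χ² = Σ(O - E)²/E
   = (51 - 89.8)²/89.8 + (9 - 5.9)²/5.9 + (26 - 52.4)²/52.4 + (15 - 38.7)²/38.7 + (94 - 8.2)²/8.2
   = 16.764 + 1.629 + 13.301 + 14.514 + 897.761
   = 943.97
p-value < 0.0001

Since p-value < α = 0.05, we reject H₀.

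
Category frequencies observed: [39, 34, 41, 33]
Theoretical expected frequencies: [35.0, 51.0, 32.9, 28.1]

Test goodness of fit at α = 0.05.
Chi-square goodness of fit test:
H₀: observed counts match expected distribution
H₁: observed counts differ from expected distribution
df = k - 1 = 3
χ² = Σ(O - E)²/E
   = (39 - 35.0)²/35.0 + (34 - 51.0)²/51.0 + (41 - 32.9)²/32.9 + (33 - 28.1)²/28.1
   = 0.457 + 5.667 + 1.994 + 0.854
   = 8.97
p-value = 0.0297

Since p-value < α = 0.05, we reject H₀.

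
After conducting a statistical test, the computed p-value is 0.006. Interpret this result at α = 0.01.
Since p = 0.006 < α = 0.01, reject H₀.
There is sufficient evidence to reject the null hypothesis; the result is statistically significant at the 0.01 level.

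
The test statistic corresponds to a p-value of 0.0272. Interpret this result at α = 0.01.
Since p = 0.0272 > α = 0.01, fail to reject H₀.
There is insufficient evidence to reject the null hypothesis; the result is not statistically significant at the 0.01 level.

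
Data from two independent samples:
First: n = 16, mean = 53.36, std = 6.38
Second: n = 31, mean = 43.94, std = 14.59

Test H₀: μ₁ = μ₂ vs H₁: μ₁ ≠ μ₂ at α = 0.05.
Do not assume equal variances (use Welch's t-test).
Welch's two-sample t-test:
H₀: μ₁ = μ₂
H₁: μ₁ ≠ μ₂
s₁²/n₁ = 6.38²/16 = 2.5440,  s₂²/n₂ = 14.59²/31 = 6.8667
SE = √(s₁²/n₁ + s₂²/n₂) = √(2.5440 + 6.8667) = 3.0677
df (Welch-Satterthwaite) = (s₁²/n₁ + s₂²/n₂)² / [(s₁²/n₁)²/(n₁-1) + (s₂²/n₂)²/(n₂-1)] ≈ 44.21
t = (x̄₁ - x̄₂) / SE = (53.36 - 43.94) / 3.0677 = 9.42 / 3.0677 = 3.071
p-value = 0.0036

Since p-value < α = 0.05, we reject H₀.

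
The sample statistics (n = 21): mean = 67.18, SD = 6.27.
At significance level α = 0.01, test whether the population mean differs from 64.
One-sample t-test:
H₀: μ = 64
H₁: μ ≠ 64
df = n - 1 = 20
t = (x̄ - μ₀) / (s/√n) = (67.18 - 64) / (6.27/√21) = 2.324
p-value = 0.0308

Since p-value > α = 0.01, we fail to reject H₀.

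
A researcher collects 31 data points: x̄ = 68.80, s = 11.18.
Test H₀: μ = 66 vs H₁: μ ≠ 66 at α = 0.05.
One-sample t-test:
H₀: μ = 66
H₁: μ ≠ 66
df = n - 1 = 30
t = (x̄ - μ₀) / (s/√n) = (68.80 - 66) / (11.18/√31) = 1.394
p-value = 0.1734

Since p-value > α = 0.05, we fail to reject H₀.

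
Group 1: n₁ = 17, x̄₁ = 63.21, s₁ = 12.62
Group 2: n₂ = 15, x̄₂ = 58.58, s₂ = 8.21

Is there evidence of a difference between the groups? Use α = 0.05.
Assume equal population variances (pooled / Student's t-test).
Student's two-sample t-test (equal variances):
H₀: μ₁ = μ₂
H₁: μ₁ ≠ μ₂
df = n₁ + n₂ - 2 = 30
Pooled variance s_p² = [(n₁-1)s₁² + (n₂-1)s₂²] / (n₁ + n₂ - 2) = [(16)(12.62²) + (14)(8.21²)] / 30 = 116.3963
SE = √(s_p²(1/n₁ + 1/n₂)) = √(116.3963 × (1/17 + 1/15)) = 3.8219
t = (x̄₁ - x̄₂) / SE = (63.21 - 58.58) / 3.8219 = 4.63 / 3.8219 = 1.211
p-value = 0.2352

Since p-value > α = 0.05, we fail to reject H₀.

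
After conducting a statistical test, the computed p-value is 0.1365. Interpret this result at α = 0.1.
Since p = 0.1365 > α = 0.1, fail to reject H₀.
There is insufficient evidence to reject the null hypothesis; the result is not statistically significant at the 0.1 level.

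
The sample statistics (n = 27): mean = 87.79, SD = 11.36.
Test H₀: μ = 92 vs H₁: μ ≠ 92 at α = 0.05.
One-sample t-test:
H₀: μ = 92
H₁: μ ≠ 92
df = n - 1 = 26
t = (x̄ - μ₀) / (s/√n) = (87.79 - 92) / (11.36/√27) = -1.926
p-value = 0.0651

Since p-value > α = 0.05, we fail to reject H₀.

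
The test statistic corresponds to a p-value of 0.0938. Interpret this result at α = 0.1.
Since p = 0.0938 < α = 0.1, reject H₀.
There is sufficient evidence to reject the null hypothesis; the result is statistically significant at the 0.1 level.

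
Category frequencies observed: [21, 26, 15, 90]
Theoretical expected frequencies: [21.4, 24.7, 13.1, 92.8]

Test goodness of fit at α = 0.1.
Chi-square goodness of fit test:
H₀: observed counts match expected distribution
H₁: observed counts differ from expected distribution
df = k - 1 = 3
χ² = Σ(O - E)²/E
   = (21 - 21.4)²/21.4 + (26 - 24.7)²/24.7 + (15 - 13.1)²/13.1 + (90 - 92.8)²/92.8
   = 0.007 + 0.068 + 0.276 + 0.084
   = 0.44
p-value = 0.9327

Since p-value > α = 0.1, we fail to reject H₀.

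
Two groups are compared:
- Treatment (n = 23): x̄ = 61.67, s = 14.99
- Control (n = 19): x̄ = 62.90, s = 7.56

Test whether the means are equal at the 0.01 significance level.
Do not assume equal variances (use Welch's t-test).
Welch's two-sample t-test:
H₀: μ₁ = μ₂
H₁: μ₁ ≠ μ₂
s₁²/n₁ = 14.99²/23 = 9.7696,  s₂²/n₂ = 7.56²/19 = 3.0081
SE = √(s₁²/n₁ + s₂²/n₂) = √(9.7696 + 3.0081) = 3.5746
df (Welch-Satterthwaite) = (s₁²/n₁ + s₂²/n₂)² / [(s₁²/n₁)²/(n₁-1) + (s₂²/n₂)²/(n₂-1)] ≈ 33.73
t = (x̄₁ - x̄₂) / SE = (61.67 - 62.90) / 3.5746 = -1.23 / 3.5746 = -0.344
p-value = 0.7329

Since p-value > α = 0.01, we fail to reject H₀.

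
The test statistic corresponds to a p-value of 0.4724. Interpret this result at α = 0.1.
Since p = 0.4724 > α = 0.1, fail to reject H₀.
There is insufficient evidence to reject the null hypothesis; the result is not statistically significant at the 0.1 level.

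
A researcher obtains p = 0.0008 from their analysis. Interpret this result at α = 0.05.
Since p = 0.0008 < α = 0.05, reject H₀.
There is sufficient evidence to reject the null hypothesis; the result is statistically significant at the 0.05 level.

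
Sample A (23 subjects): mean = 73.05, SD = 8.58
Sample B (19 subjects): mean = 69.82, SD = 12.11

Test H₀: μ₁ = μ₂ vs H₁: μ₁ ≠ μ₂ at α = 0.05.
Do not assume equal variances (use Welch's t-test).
Welch's two-sample t-test:
H₀: μ₁ = μ₂
H₁: μ₁ ≠ μ₂
s₁²/n₁ = 8.58²/23 = 3.2007,  s₂²/n₂ = 12.11²/19 = 7.7185
SE = √(s₁²/n₁ + s₂²/n₂) = √(3.2007 + 7.7185) = 3.3044
df (Welch-Satterthwaite) = (s₁²/n₁ + s₂²/n₂)² / [(s₁²/n₁)²/(n₁-1) + (s₂²/n₂)²/(n₂-1)] ≈ 31.58
t = (x̄₁ - x̄₂) / SE = (73.05 - 69.82) / 3.3044 = 3.23 / 3.3044 = 0.977
p-value = 0.3358

Since p-value > α = 0.05, we fail to reject H₀.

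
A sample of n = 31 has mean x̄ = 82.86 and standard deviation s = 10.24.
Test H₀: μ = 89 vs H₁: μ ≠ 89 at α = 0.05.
One-sample t-test:
H₀: μ = 89
H₁: μ ≠ 89
df = n - 1 = 30
t = (x̄ - μ₀) / (s/√n) = (82.86 - 89) / (10.24/√31) = -3.338
p-value = 0.0023

Since p-value < α = 0.05, we reject H₀.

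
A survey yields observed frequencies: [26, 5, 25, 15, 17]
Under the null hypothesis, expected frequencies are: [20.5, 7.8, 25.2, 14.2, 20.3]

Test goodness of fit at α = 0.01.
Chi-square goodness of fit test:
H₀: observed counts match expected distribution
H₁: observed counts differ from expected distribution
df = k - 1 = 4
χ² = Σ(O - E)²/E
   = (26 - 20.5)²/20.5 + (5 - 7.8)²/7.8 + (25 - 25.2)²/25.2 + (15 - 14.2)²/14.2 + (17 - 20.3)²/20.3
   = 1.476 + 1.005 + 0.002 + 0.045 + 0.536
   = 3.06
p-value = 0.5472

Since p-value > α = 0.01, we fail to reject H₀.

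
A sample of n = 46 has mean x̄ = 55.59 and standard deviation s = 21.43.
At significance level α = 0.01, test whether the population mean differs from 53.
One-sample t-test:
H₀: μ = 53
H₁: μ ≠ 53
df = n - 1 = 45
t = (x̄ - μ₀) / (s/√n) = (55.59 - 53) / (21.43/√46) = 0.820
p-value = 0.4167

Since p-value > α = 0.01, we fail to reject H₀.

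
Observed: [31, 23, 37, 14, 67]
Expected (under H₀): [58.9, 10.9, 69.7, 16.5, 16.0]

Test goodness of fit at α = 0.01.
Chi-square goodness of fit test:
H₀: observed counts match expected distribution
H₁: observed counts differ from expected distribution
df = k - 1 = 4
χ² = Σ(O - E)²/E
   = (31 - 58.9)²/58.9 + (23 - 10.9)²/10.9 + (37 - 69.7)²/69.7 + (14 - 16.5)²/16.5 + (67 - 16.0)²/16.0
   = 13.216 + 13.432 + 15.341 + 0.379 + 162.562
   = 204.93
p-value < 0.0001

Since p-value < α = 0.01, we reject H₀.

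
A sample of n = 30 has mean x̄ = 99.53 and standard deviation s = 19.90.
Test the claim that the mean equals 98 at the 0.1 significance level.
One-sample t-test:
H₀: μ = 98
H₁: μ ≠ 98
df = n - 1 = 29
t = (x̄ - μ₀) / (s/√n) = (99.53 - 98) / (19.90/√30) = 0.421
p-value = 0.6768

Since p-value > α = 0.1, we fail to reject H₀.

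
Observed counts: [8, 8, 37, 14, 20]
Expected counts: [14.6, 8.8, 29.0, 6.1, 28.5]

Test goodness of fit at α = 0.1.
Chi-square goodness of fit test:
H₀: observed counts match expected distribution
H₁: observed counts differ from expected distribution
df = k - 1 = 4
χ² = Σ(O - E)²/E
   = (8 - 14.6)²/14.6 + (8 - 8.8)²/8.8 + (37 - 29.0)²/29.0 + (14 - 6.1)²/6.1 + (20 - 28.5)²/28.5
   = 2.984 + 0.073 + 2.207 + 10.231 + 2.535
   = 18.03
p-value = 0.0012

Since p-value < α = 0.1, we reject H₀.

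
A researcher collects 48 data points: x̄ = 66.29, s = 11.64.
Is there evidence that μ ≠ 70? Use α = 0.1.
One-sample t-test:
H₀: μ = 70
H₁: μ ≠ 70
df = n - 1 = 47
t = (x̄ - μ₀) / (s/√n) = (66.29 - 70) / (11.64/√48) = -2.208
p-value = 0.0321

Since p-value < α = 0.1, we reject H₀.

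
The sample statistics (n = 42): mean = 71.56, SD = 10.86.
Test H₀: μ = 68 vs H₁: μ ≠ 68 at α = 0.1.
One-sample t-test:
H₀: μ = 68
H₁: μ ≠ 68
df = n - 1 = 41
t = (x̄ - μ₀) / (s/√n) = (71.56 - 68) / (10.86/√42) = 2.124
p-value = 0.0397

Since p-value < α = 0.1, we reject H₀.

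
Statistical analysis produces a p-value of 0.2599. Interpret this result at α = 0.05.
Since p = 0.2599 > α = 0.05, fail to reject H₀.
There is insufficient evidence to reject the null hypothesis; the result is not statistically significant at the 0.05 level.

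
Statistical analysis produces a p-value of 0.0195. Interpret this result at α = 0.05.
Since p = 0.0195 < α = 0.05, reject H₀.
There is sufficient evidence to reject the null hypothesis; the result is statistically significant at the 0.05 level.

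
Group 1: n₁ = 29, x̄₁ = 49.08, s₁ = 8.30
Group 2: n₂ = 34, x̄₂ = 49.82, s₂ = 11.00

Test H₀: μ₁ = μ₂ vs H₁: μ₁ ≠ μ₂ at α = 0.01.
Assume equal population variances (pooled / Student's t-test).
Student's two-sample t-test (equal variances):
H₀: μ₁ = μ₂
H₁: μ₁ ≠ μ₂
df = n₁ + n₂ - 2 = 61
Pooled variance s_p² = [(n₁-1)s₁² + (n₂-1)s₂²] / (n₁ + n₂ - 2) = [(28)(8.30²) + (33)(11.00²)] / 61 = 97.0807
SE = √(s_p²(1/n₁ + 1/n₂)) = √(97.0807 × (1/29 + 1/34)) = 2.4906
t = (x̄₁ - x̄₂) / SE = (49.08 - 49.82) / 2.4906 = -0.74 / 2.4906 = -0.297
p-value = 0.7674

Since p-value > α = 0.01, we fail to reject H₀.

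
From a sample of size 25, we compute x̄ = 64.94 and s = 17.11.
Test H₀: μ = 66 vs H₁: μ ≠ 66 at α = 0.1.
One-sample t-test:
H₀: μ = 66
H₁: μ ≠ 66
df = n - 1 = 24
t = (x̄ - μ₀) / (s/√n) = (64.94 - 66) / (17.11/√25) = -0.310
p-value = 0.7594

Since p-value > α = 0.1, we fail to reject H₀.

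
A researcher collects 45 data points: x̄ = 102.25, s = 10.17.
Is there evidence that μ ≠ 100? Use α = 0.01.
One-sample t-test:
H₀: μ = 100
H₁: μ ≠ 100
df = n - 1 = 44
t = (x̄ - μ₀) / (s/√n) = (102.25 - 100) / (10.17/√45) = 1.484
p-value = 0.1449

Since p-value > α = 0.01, we fail to reject H₀.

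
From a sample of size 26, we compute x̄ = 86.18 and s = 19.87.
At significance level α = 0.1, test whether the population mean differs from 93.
One-sample t-test:
H₀: μ = 93
H₁: μ ≠ 93
df = n - 1 = 25
t = (x̄ - μ₀) / (s/√n) = (86.18 - 93) / (19.87/√26) = -1.750
p-value = 0.0924

Since p-value < α = 0.1, we reject H₀.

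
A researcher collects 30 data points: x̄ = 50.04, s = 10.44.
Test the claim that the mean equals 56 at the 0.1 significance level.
One-sample t-test:
H₀: μ = 56
H₁: μ ≠ 56
df = n - 1 = 29
t = (x̄ - μ₀) / (s/√n) = (50.04 - 56) / (10.44/√30) = -3.127
p-value = 0.0040

Since p-value < α = 0.1, we reject H₀.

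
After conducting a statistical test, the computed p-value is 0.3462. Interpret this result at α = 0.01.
Since p = 0.3462 > α = 0.01, fail to reject H₀.
There is insufficient evidence to reject the null hypothesis; the result is not statistically significant at the 0.01 level.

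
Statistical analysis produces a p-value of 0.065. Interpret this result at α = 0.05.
Since p = 0.065 > α = 0.05, fail to reject H₀.
There is insufficient evidence to reject the null hypothesis; the result is not statistically significant at the 0.05 level.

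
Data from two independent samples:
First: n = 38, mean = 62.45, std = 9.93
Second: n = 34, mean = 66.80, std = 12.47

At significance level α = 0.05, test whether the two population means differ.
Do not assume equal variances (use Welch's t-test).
Welch's two-sample t-test:
H₀: μ₁ = μ₂
H₁: μ₁ ≠ μ₂
s₁²/n₁ = 9.93²/38 = 2.5949,  s₂²/n₂ = 12.47²/34 = 4.5736
SE = √(s₁²/n₁ + s₂²/n₂) = √(2.5949 + 4.5736) = 2.6774
df (Welch-Satterthwaite) = (s₁²/n₁ + s₂²/n₂)² / [(s₁²/n₁)²/(n₁-1) + (s₂²/n₂)²/(n₂-1)] ≈ 62.99
t = (x̄₁ - x̄₂) / SE = (62.45 - 66.80) / 2.6774 = -4.35 / 2.6774 = -1.625
p-value = 0.1092

Since p-value > α = 0.05, we fail to reject H₀.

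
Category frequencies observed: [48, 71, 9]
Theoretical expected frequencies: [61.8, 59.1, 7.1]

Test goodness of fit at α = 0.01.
Chi-square goodness of fit test:
H₀: observed counts match expected distribution
H₁: observed counts differ from expected distribution
df = k - 1 = 2
χ² = Σ(O - E)²/E
   = (48 - 61.8)²/61.8 + (71 - 59.1)²/59.1 + (9 - 7.1)²/7.1
   = 3.082 + 2.396 + 0.508
   = 5.99
p-value = 0.0501

Since p-value > α = 0.01, we fail to reject H₀.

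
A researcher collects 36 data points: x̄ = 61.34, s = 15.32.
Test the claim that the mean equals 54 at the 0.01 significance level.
One-sample t-test:
H₀: μ = 54
H₁: μ ≠ 54
df = n - 1 = 35
t = (x̄ - μ₀) / (s/√n) = (61.34 - 54) / (15.32/√36) = 2.875
p-value = 0.0068

Since p-value < α = 0.01, we reject H₀.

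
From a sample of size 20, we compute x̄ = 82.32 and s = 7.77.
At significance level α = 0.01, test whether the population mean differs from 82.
One-sample t-test:
H₀: μ = 82
H₁: μ ≠ 82
df = n - 1 = 19
t = (x̄ - μ₀) / (s/√n) = (82.32 - 82) / (7.77/√20) = 0.184
p-value = 0.8558

Since p-value > α = 0.01, we fail to reject H₀.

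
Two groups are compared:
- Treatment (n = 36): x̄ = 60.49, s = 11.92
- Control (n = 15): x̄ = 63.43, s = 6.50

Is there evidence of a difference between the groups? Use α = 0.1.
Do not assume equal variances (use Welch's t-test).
Welch's two-sample t-test:
H₀: μ₁ = μ₂
H₁: μ₁ ≠ μ₂
s₁²/n₁ = 11.92²/36 = 3.9468,  s₂²/n₂ = 6.50²/15 = 2.8167
SE = √(s₁²/n₁ + s₂²/n₂) = √(3.9468 + 2.8167) = 2.6007
df (Welch-Satterthwaite) = (s₁²/n₁ + s₂²/n₂)² / [(s₁²/n₁)²/(n₁-1) + (s₂²/n₂)²/(n₂-1)] ≈ 45.21
t = (x̄₁ - x̄₂) / SE = (60.49 - 63.43) / 2.6007 = -2.94 / 2.6007 = -1.130
p-value = 0.2642

Since p-value > α = 0.1, we fail to reject H₀.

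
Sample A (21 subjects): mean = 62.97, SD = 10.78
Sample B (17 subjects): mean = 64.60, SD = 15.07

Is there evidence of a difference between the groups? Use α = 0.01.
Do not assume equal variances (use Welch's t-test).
Welch's two-sample t-test:
H₀: μ₁ = μ₂
H₁: μ₁ ≠ μ₂
s₁²/n₁ = 10.78²/21 = 5.5337,  s₂²/n₂ = 15.07²/17 = 13.3591
SE = √(s₁²/n₁ + s₂²/n₂) = √(5.5337 + 13.3591) = 4.3466
df (Welch-Satterthwaite) = (s₁²/n₁ + s₂²/n₂)² / [(s₁²/n₁)²/(n₁-1) + (s₂²/n₂)²/(n₂-1)] ≈ 28.14
t = (x̄₁ - x̄₂) / SE = (62.97 - 64.60) / 4.3466 = -1.63 / 4.3466 = -0.375
p-value = 0.7105

Since p-value > α = 0.01, we fail to reject H₀.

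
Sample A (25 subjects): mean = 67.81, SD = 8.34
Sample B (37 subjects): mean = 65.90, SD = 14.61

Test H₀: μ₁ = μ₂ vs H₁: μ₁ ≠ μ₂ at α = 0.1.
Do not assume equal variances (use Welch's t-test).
Welch's two-sample t-test:
H₀: μ₁ = μ₂
H₁: μ₁ ≠ μ₂
s₁²/n₁ = 8.34²/25 = 2.7822,  s₂²/n₂ = 14.61²/37 = 5.7690
SE = √(s₁²/n₁ + s₂²/n₂) = √(2.7822 + 5.7690) = 2.9242
df (Welch-Satterthwaite) = (s₁²/n₁ + s₂²/n₂)² / [(s₁²/n₁)²/(n₁-1) + (s₂²/n₂)²/(n₂-1)] ≈ 58.64
t = (x̄₁ - x̄₂) / SE = (67.81 - 65.90) / 2.9242 = 1.91 / 2.9242 = 0.653
p-value = 0.5162

Since p-value > α = 0.1, we fail to reject H₀.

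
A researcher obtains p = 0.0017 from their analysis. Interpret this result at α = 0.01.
Since p = 0.0017 < α = 0.01, reject H₀.
There is sufficient evidence to reject the null hypothesis; the result is statistically significant at the 0.01 level.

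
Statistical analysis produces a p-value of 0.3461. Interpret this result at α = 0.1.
Since p = 0.3461 > α = 0.1, fail to reject H₀.
There is insufficient evidence to reject the null hypothesis; the result is not statistically significant at the 0.1 level.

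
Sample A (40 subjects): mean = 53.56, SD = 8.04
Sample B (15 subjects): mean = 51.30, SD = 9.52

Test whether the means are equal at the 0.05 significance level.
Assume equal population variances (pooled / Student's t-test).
Student's two-sample t-test (equal variances):
H₀: μ₁ = μ₂
H₁: μ₁ ≠ μ₂
df = n₁ + n₂ - 2 = 53
Pooled variance s_p² = [(n₁-1)s₁² + (n₂-1)s₂²] / (n₁ + n₂ - 2) = [(39)(8.04²) + (14)(9.52²)] / 53 = 71.5066
SE = √(s_p²(1/n₁ + 1/n₂)) = √(71.5066 × (1/40 + 1/15)) = 2.5602
t = (x̄₁ - x̄₂) / SE = (53.56 - 51.30) / 2.5602 = 2.26 / 2.5602 = 0.883
p-value = 0.3814

Since p-value > α = 0.05, we fail to reject H₀.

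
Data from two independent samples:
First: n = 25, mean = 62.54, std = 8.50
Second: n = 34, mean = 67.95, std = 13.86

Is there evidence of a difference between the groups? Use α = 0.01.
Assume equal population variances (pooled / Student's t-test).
Student's two-sample t-test (equal variances):
H₀: μ₁ = μ₂
H₁: μ₁ ≠ μ₂
df = n₁ + n₂ - 2 = 57
Pooled variance s_p² = [(n₁-1)s₁² + (n₂-1)s₂²] / (n₁ + n₂ - 2) = [(24)(8.50²) + (33)(13.86²)] / 57 = 141.6366
SE = √(s_p²(1/n₁ + 1/n₂)) = √(141.6366 × (1/25 + 1/34)) = 3.1355
t = (x̄₁ - x̄₂) / SE = (62.54 - 67.95) / 3.1355 = -5.41 / 3.1355 = -1.725
p-value = 0.0899

Since p-value > α = 0.01, we fail to reject H₀.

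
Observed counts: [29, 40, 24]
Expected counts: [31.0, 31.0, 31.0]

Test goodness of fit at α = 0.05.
Chi-square goodness of fit test:
H₀: observed counts match expected distribution
H₁: observed counts differ from expected distribution
df = k - 1 = 2
χ² = Σ(O - E)²/E
   = (29 - 31.0)²/31.0 + (40 - 31.0)²/31.0 + (24 - 31.0)²/31.0
   = 0.129 + 2.613 + 1.581
   = 4.32
p-value = 0.1152

Since p-value > α = 0.05, we fail to reject H₀.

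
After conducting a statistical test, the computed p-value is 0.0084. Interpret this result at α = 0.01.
Since p = 0.0084 < α = 0.01, reject H₀.
There is sufficient evidence to reject the null hypothesis; the result is statistically significant at the 0.01 level.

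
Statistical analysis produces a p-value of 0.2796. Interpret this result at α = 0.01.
Since p = 0.2796 > α = 0.01, fail to reject H₀.
There is insufficient evidence to reject the null hypothesis; the result is not statistically significant at the 0.01 level.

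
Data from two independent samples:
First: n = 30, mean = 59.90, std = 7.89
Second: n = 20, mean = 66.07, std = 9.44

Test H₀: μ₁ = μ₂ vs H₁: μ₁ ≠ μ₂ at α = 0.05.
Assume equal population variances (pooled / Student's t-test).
Student's two-sample t-test (equal variances):
H₀: μ₁ = μ₂
H₁: μ₁ ≠ μ₂
df = n₁ + n₂ - 2 = 48
Pooled variance s_p² = [(n₁-1)s₁² + (n₂-1)s₂²] / (n₁ + n₂ - 2) = [(29)(7.89²) + (19)(9.44²)] / 48 = 72.8848
SE = √(s_p²(1/n₁ + 1/n₂)) = √(72.8848 × (1/30 + 1/20)) = 2.4645
t = (x̄₁ - x̄₂) / SE = (59.90 - 66.07) / 2.4645 = -6.17 / 2.4645 = -2.504
p-value = 0.0157

Since p-value < α = 0.05, we reject H₀.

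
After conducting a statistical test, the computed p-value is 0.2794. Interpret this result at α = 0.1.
Since p = 0.2794 > α = 0.1, fail to reject H₀.
There is insufficient evidence to reject the null hypothesis; the result is not statistically significant at the 0.1 level.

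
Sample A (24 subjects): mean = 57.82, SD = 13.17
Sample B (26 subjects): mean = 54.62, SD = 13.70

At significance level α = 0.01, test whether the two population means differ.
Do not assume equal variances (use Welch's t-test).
Welch's two-sample t-test:
H₀: μ₁ = μ₂
H₁: μ₁ ≠ μ₂
s₁²/n₁ = 13.17²/24 = 7.2270,  s₂²/n₂ = 13.70²/26 = 7.2188
SE = √(s₁²/n₁ + s₂²/n₂) = √(7.2270 + 7.2188) = 3.8008
df (Welch-Satterthwaite) = (s₁²/n₁ + s₂²/n₂)² / [(s₁²/n₁)²/(n₁-1) + (s₂²/n₂)²/(n₂-1)] ≈ 47.91
t = (x̄₁ - x̄₂) / SE = (57.82 - 54.62) / 3.8008 = 3.20 / 3.8008 = 0.842
p-value = 0.4040

Since p-value > α = 0.01, we fail to reject H₀.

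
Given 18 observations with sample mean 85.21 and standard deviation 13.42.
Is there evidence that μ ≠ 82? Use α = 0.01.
One-sample t-test:
H₀: μ = 82
H₁: μ ≠ 82
df = n - 1 = 17
t = (x̄ - μ₀) / (s/√n) = (85.21 - 82) / (13.42/√18) = 1.015
p-value = 0.3244

Since p-value > α = 0.01, we fail to reject H₀.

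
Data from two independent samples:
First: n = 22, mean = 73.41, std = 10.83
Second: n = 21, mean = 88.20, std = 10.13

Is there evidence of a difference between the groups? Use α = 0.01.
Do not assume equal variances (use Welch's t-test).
Welch's two-sample t-test:
H₀: μ₁ = μ₂
H₁: μ₁ ≠ μ₂
s₁²/n₁ = 10.83²/22 = 5.3313,  s₂²/n₂ = 10.13²/21 = 4.8865
SE = √(s₁²/n₁ + s₂²/n₂) = √(5.3313 + 4.8865) = 3.1965
df (Welch-Satterthwaite) = (s₁²/n₁ + s₂²/n₂)² / [(s₁²/n₁)²/(n₁-1) + (s₂²/n₂)²/(n₂-1)] ≈ 40.98
t = (x̄₁ - x̄₂) / SE = (73.41 - 88.20) / 3.1965 = -14.79 / 3.1965 = -4.627
p-value < 0.0001

Since p-value < α = 0.01, we reject H₀.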